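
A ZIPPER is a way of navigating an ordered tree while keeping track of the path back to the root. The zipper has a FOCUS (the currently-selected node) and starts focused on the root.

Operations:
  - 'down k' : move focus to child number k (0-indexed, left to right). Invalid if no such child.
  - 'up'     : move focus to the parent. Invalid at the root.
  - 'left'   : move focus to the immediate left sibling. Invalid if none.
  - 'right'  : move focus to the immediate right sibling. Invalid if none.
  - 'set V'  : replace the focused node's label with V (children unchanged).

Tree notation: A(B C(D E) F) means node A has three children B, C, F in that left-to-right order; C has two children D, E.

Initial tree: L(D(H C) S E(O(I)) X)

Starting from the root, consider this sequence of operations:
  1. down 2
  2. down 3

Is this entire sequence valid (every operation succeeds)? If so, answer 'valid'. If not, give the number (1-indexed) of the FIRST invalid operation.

Answer: 2

Derivation:
Step 1 (down 2): focus=E path=2 depth=1 children=['O'] left=['D', 'S'] right=['X'] parent=L
Step 2 (down 3): INVALID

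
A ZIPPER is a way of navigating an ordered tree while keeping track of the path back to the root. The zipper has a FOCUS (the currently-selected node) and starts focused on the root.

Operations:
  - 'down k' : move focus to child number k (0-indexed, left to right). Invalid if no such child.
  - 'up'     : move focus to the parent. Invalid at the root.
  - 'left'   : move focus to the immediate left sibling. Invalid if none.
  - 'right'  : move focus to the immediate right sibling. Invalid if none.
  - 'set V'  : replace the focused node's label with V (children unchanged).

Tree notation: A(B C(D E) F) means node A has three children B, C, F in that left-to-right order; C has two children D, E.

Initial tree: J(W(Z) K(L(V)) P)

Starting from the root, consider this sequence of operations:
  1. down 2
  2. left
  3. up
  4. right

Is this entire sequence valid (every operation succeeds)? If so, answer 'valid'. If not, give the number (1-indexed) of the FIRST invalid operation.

Answer: 4

Derivation:
Step 1 (down 2): focus=P path=2 depth=1 children=[] left=['W', 'K'] right=[] parent=J
Step 2 (left): focus=K path=1 depth=1 children=['L'] left=['W'] right=['P'] parent=J
Step 3 (up): focus=J path=root depth=0 children=['W', 'K', 'P'] (at root)
Step 4 (right): INVALID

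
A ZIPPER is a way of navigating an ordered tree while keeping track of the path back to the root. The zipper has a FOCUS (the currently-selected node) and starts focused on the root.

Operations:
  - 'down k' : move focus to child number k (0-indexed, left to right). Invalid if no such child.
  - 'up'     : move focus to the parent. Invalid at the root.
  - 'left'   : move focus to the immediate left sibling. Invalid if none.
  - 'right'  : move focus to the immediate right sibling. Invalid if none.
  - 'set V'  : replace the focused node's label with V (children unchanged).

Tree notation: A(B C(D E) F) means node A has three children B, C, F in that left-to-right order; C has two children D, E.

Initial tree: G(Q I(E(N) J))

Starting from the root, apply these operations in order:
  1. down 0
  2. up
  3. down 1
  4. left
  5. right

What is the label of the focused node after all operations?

Answer: I

Derivation:
Step 1 (down 0): focus=Q path=0 depth=1 children=[] left=[] right=['I'] parent=G
Step 2 (up): focus=G path=root depth=0 children=['Q', 'I'] (at root)
Step 3 (down 1): focus=I path=1 depth=1 children=['E', 'J'] left=['Q'] right=[] parent=G
Step 4 (left): focus=Q path=0 depth=1 children=[] left=[] right=['I'] parent=G
Step 5 (right): focus=I path=1 depth=1 children=['E', 'J'] left=['Q'] right=[] parent=G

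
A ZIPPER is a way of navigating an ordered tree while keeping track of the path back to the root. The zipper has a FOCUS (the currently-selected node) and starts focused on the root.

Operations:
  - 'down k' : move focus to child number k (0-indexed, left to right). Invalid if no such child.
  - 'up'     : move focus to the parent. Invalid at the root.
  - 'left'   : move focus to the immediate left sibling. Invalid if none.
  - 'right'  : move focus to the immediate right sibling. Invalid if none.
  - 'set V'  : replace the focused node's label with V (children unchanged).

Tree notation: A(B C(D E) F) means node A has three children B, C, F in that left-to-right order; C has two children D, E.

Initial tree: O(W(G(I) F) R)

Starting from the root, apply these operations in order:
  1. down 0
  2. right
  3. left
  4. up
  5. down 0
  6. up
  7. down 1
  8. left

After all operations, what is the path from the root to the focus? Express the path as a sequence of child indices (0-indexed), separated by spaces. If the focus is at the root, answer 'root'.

Step 1 (down 0): focus=W path=0 depth=1 children=['G', 'F'] left=[] right=['R'] parent=O
Step 2 (right): focus=R path=1 depth=1 children=[] left=['W'] right=[] parent=O
Step 3 (left): focus=W path=0 depth=1 children=['G', 'F'] left=[] right=['R'] parent=O
Step 4 (up): focus=O path=root depth=0 children=['W', 'R'] (at root)
Step 5 (down 0): focus=W path=0 depth=1 children=['G', 'F'] left=[] right=['R'] parent=O
Step 6 (up): focus=O path=root depth=0 children=['W', 'R'] (at root)
Step 7 (down 1): focus=R path=1 depth=1 children=[] left=['W'] right=[] parent=O
Step 8 (left): focus=W path=0 depth=1 children=['G', 'F'] left=[] right=['R'] parent=O

Answer: 0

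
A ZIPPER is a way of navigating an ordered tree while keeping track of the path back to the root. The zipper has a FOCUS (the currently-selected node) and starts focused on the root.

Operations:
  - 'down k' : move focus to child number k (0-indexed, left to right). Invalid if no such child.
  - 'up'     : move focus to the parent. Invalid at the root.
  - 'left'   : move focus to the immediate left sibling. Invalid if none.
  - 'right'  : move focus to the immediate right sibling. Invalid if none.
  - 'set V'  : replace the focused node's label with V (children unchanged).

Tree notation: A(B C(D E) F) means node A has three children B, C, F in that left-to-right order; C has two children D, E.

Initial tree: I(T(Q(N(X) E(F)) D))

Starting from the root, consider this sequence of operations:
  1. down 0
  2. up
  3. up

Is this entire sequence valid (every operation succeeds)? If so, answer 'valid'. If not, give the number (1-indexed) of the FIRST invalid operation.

Step 1 (down 0): focus=T path=0 depth=1 children=['Q', 'D'] left=[] right=[] parent=I
Step 2 (up): focus=I path=root depth=0 children=['T'] (at root)
Step 3 (up): INVALID

Answer: 3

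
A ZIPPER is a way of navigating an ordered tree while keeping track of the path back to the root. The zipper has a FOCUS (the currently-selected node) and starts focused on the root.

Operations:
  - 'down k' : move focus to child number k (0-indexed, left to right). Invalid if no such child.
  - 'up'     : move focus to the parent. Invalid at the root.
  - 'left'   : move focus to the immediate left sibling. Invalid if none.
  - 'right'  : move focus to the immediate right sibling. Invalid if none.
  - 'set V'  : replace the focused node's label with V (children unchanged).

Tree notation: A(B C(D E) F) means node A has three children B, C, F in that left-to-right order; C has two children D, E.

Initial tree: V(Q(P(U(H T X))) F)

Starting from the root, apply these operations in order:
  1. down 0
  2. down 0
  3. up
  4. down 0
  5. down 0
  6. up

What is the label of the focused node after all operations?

Step 1 (down 0): focus=Q path=0 depth=1 children=['P'] left=[] right=['F'] parent=V
Step 2 (down 0): focus=P path=0/0 depth=2 children=['U'] left=[] right=[] parent=Q
Step 3 (up): focus=Q path=0 depth=1 children=['P'] left=[] right=['F'] parent=V
Step 4 (down 0): focus=P path=0/0 depth=2 children=['U'] left=[] right=[] parent=Q
Step 5 (down 0): focus=U path=0/0/0 depth=3 children=['H', 'T', 'X'] left=[] right=[] parent=P
Step 6 (up): focus=P path=0/0 depth=2 children=['U'] left=[] right=[] parent=Q

Answer: P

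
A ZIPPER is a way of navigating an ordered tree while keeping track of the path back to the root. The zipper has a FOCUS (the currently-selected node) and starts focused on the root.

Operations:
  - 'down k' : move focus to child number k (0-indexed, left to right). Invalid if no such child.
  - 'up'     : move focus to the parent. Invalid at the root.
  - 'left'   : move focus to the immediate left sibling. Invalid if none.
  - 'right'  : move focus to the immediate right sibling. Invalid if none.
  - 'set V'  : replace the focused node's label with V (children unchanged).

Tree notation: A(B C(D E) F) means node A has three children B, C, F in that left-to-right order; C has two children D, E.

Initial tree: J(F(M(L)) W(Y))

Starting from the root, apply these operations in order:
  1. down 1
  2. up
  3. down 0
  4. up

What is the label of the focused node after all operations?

Answer: J

Derivation:
Step 1 (down 1): focus=W path=1 depth=1 children=['Y'] left=['F'] right=[] parent=J
Step 2 (up): focus=J path=root depth=0 children=['F', 'W'] (at root)
Step 3 (down 0): focus=F path=0 depth=1 children=['M'] left=[] right=['W'] parent=J
Step 4 (up): focus=J path=root depth=0 children=['F', 'W'] (at root)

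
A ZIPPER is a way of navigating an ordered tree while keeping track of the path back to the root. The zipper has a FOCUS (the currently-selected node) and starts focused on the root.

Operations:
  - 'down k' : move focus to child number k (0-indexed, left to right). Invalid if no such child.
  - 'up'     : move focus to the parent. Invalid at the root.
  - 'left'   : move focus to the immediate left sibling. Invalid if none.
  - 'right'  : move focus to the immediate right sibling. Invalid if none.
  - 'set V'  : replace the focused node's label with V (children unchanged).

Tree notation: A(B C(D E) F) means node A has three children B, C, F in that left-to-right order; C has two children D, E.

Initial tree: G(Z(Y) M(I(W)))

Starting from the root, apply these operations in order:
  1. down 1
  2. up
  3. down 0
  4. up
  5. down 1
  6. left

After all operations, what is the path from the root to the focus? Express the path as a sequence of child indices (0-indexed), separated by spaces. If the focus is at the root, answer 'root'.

Step 1 (down 1): focus=M path=1 depth=1 children=['I'] left=['Z'] right=[] parent=G
Step 2 (up): focus=G path=root depth=0 children=['Z', 'M'] (at root)
Step 3 (down 0): focus=Z path=0 depth=1 children=['Y'] left=[] right=['M'] parent=G
Step 4 (up): focus=G path=root depth=0 children=['Z', 'M'] (at root)
Step 5 (down 1): focus=M path=1 depth=1 children=['I'] left=['Z'] right=[] parent=G
Step 6 (left): focus=Z path=0 depth=1 children=['Y'] left=[] right=['M'] parent=G

Answer: 0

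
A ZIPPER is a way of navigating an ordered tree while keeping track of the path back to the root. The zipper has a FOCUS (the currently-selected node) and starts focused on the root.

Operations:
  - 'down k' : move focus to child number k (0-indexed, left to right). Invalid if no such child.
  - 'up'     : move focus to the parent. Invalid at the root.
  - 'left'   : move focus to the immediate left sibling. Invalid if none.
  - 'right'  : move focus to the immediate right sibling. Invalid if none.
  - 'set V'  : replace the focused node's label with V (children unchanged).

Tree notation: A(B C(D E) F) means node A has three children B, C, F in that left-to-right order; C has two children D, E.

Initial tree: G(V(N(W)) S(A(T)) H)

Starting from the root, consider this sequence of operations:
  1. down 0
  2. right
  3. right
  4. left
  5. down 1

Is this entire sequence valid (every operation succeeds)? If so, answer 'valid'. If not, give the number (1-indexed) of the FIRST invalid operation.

Answer: 5

Derivation:
Step 1 (down 0): focus=V path=0 depth=1 children=['N'] left=[] right=['S', 'H'] parent=G
Step 2 (right): focus=S path=1 depth=1 children=['A'] left=['V'] right=['H'] parent=G
Step 3 (right): focus=H path=2 depth=1 children=[] left=['V', 'S'] right=[] parent=G
Step 4 (left): focus=S path=1 depth=1 children=['A'] left=['V'] right=['H'] parent=G
Step 5 (down 1): INVALID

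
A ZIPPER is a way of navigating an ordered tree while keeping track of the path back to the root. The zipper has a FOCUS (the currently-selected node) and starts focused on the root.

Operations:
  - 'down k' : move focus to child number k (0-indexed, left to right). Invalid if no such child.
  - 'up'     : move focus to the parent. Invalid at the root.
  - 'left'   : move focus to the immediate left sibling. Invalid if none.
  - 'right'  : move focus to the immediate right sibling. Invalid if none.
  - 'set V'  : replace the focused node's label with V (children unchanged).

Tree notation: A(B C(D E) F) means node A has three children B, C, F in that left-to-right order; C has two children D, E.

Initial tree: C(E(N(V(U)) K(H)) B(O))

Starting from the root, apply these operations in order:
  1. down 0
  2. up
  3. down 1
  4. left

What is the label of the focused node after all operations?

Answer: E

Derivation:
Step 1 (down 0): focus=E path=0 depth=1 children=['N', 'K'] left=[] right=['B'] parent=C
Step 2 (up): focus=C path=root depth=0 children=['E', 'B'] (at root)
Step 3 (down 1): focus=B path=1 depth=1 children=['O'] left=['E'] right=[] parent=C
Step 4 (left): focus=E path=0 depth=1 children=['N', 'K'] left=[] right=['B'] parent=C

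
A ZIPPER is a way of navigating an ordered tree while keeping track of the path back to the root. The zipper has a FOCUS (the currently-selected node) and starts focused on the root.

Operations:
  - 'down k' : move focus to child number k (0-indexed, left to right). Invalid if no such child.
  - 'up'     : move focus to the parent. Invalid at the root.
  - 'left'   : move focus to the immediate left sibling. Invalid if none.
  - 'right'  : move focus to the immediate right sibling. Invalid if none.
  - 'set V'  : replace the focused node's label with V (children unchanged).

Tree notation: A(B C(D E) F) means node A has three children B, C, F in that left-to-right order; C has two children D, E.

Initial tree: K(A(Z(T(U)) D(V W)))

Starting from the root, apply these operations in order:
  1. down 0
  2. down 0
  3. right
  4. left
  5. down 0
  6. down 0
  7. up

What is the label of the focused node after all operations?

Step 1 (down 0): focus=A path=0 depth=1 children=['Z', 'D'] left=[] right=[] parent=K
Step 2 (down 0): focus=Z path=0/0 depth=2 children=['T'] left=[] right=['D'] parent=A
Step 3 (right): focus=D path=0/1 depth=2 children=['V', 'W'] left=['Z'] right=[] parent=A
Step 4 (left): focus=Z path=0/0 depth=2 children=['T'] left=[] right=['D'] parent=A
Step 5 (down 0): focus=T path=0/0/0 depth=3 children=['U'] left=[] right=[] parent=Z
Step 6 (down 0): focus=U path=0/0/0/0 depth=4 children=[] left=[] right=[] parent=T
Step 7 (up): focus=T path=0/0/0 depth=3 children=['U'] left=[] right=[] parent=Z

Answer: T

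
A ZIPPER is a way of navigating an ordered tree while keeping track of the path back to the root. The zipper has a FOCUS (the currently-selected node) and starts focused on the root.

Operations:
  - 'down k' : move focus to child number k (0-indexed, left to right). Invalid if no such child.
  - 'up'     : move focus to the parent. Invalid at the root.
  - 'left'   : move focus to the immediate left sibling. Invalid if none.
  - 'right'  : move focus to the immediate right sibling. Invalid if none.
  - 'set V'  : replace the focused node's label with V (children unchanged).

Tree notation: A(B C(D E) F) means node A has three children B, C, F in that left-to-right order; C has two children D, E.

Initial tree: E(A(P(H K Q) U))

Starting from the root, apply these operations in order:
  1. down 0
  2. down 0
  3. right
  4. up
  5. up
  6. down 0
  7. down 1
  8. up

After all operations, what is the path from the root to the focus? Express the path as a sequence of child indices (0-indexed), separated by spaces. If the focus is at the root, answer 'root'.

Step 1 (down 0): focus=A path=0 depth=1 children=['P', 'U'] left=[] right=[] parent=E
Step 2 (down 0): focus=P path=0/0 depth=2 children=['H', 'K', 'Q'] left=[] right=['U'] parent=A
Step 3 (right): focus=U path=0/1 depth=2 children=[] left=['P'] right=[] parent=A
Step 4 (up): focus=A path=0 depth=1 children=['P', 'U'] left=[] right=[] parent=E
Step 5 (up): focus=E path=root depth=0 children=['A'] (at root)
Step 6 (down 0): focus=A path=0 depth=1 children=['P', 'U'] left=[] right=[] parent=E
Step 7 (down 1): focus=U path=0/1 depth=2 children=[] left=['P'] right=[] parent=A
Step 8 (up): focus=A path=0 depth=1 children=['P', 'U'] left=[] right=[] parent=E

Answer: 0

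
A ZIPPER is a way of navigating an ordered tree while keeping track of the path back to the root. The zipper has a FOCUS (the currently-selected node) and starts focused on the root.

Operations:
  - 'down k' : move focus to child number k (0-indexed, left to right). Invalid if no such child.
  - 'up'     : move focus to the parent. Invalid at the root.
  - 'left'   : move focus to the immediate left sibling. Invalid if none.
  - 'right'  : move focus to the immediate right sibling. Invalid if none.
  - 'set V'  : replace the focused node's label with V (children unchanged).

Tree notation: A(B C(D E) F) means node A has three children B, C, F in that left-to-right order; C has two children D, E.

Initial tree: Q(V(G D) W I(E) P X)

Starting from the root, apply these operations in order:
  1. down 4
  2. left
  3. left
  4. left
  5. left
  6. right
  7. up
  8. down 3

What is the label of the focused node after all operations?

Step 1 (down 4): focus=X path=4 depth=1 children=[] left=['V', 'W', 'I', 'P'] right=[] parent=Q
Step 2 (left): focus=P path=3 depth=1 children=[] left=['V', 'W', 'I'] right=['X'] parent=Q
Step 3 (left): focus=I path=2 depth=1 children=['E'] left=['V', 'W'] right=['P', 'X'] parent=Q
Step 4 (left): focus=W path=1 depth=1 children=[] left=['V'] right=['I', 'P', 'X'] parent=Q
Step 5 (left): focus=V path=0 depth=1 children=['G', 'D'] left=[] right=['W', 'I', 'P', 'X'] parent=Q
Step 6 (right): focus=W path=1 depth=1 children=[] left=['V'] right=['I', 'P', 'X'] parent=Q
Step 7 (up): focus=Q path=root depth=0 children=['V', 'W', 'I', 'P', 'X'] (at root)
Step 8 (down 3): focus=P path=3 depth=1 children=[] left=['V', 'W', 'I'] right=['X'] parent=Q

Answer: P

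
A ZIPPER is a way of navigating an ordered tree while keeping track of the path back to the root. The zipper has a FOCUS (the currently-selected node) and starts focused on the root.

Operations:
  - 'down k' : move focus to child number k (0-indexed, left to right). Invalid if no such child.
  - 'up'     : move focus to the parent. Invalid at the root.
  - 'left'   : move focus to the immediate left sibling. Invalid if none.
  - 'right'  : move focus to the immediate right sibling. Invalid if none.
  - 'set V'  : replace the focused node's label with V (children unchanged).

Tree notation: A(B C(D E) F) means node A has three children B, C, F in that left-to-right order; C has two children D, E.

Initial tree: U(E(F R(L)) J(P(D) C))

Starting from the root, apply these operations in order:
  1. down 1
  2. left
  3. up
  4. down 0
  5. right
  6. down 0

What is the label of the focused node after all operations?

Step 1 (down 1): focus=J path=1 depth=1 children=['P', 'C'] left=['E'] right=[] parent=U
Step 2 (left): focus=E path=0 depth=1 children=['F', 'R'] left=[] right=['J'] parent=U
Step 3 (up): focus=U path=root depth=0 children=['E', 'J'] (at root)
Step 4 (down 0): focus=E path=0 depth=1 children=['F', 'R'] left=[] right=['J'] parent=U
Step 5 (right): focus=J path=1 depth=1 children=['P', 'C'] left=['E'] right=[] parent=U
Step 6 (down 0): focus=P path=1/0 depth=2 children=['D'] left=[] right=['C'] parent=J

Answer: P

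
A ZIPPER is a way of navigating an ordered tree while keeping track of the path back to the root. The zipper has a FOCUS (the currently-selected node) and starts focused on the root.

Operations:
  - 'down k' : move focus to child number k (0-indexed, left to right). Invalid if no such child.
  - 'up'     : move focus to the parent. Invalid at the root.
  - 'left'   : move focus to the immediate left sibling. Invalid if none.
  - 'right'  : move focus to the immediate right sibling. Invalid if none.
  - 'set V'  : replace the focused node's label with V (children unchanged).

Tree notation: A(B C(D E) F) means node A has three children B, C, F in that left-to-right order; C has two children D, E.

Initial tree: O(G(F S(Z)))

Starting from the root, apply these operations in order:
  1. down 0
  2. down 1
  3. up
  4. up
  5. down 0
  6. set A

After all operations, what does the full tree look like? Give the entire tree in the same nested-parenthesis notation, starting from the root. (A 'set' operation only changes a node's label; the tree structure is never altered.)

Answer: O(A(F S(Z)))

Derivation:
Step 1 (down 0): focus=G path=0 depth=1 children=['F', 'S'] left=[] right=[] parent=O
Step 2 (down 1): focus=S path=0/1 depth=2 children=['Z'] left=['F'] right=[] parent=G
Step 3 (up): focus=G path=0 depth=1 children=['F', 'S'] left=[] right=[] parent=O
Step 4 (up): focus=O path=root depth=0 children=['G'] (at root)
Step 5 (down 0): focus=G path=0 depth=1 children=['F', 'S'] left=[] right=[] parent=O
Step 6 (set A): focus=A path=0 depth=1 children=['F', 'S'] left=[] right=[] parent=O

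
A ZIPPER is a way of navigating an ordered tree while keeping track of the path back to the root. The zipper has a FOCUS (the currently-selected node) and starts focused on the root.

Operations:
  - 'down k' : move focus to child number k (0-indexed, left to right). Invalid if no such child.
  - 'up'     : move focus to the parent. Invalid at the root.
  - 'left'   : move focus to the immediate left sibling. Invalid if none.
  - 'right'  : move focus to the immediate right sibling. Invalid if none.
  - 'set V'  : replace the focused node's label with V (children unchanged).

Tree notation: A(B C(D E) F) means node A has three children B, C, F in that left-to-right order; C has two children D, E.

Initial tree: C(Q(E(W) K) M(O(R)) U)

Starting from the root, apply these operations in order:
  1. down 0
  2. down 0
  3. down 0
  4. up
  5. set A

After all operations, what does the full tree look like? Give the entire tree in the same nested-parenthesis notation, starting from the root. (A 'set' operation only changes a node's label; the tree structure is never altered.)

Answer: C(Q(A(W) K) M(O(R)) U)

Derivation:
Step 1 (down 0): focus=Q path=0 depth=1 children=['E', 'K'] left=[] right=['M', 'U'] parent=C
Step 2 (down 0): focus=E path=0/0 depth=2 children=['W'] left=[] right=['K'] parent=Q
Step 3 (down 0): focus=W path=0/0/0 depth=3 children=[] left=[] right=[] parent=E
Step 4 (up): focus=E path=0/0 depth=2 children=['W'] left=[] right=['K'] parent=Q
Step 5 (set A): focus=A path=0/0 depth=2 children=['W'] left=[] right=['K'] parent=Q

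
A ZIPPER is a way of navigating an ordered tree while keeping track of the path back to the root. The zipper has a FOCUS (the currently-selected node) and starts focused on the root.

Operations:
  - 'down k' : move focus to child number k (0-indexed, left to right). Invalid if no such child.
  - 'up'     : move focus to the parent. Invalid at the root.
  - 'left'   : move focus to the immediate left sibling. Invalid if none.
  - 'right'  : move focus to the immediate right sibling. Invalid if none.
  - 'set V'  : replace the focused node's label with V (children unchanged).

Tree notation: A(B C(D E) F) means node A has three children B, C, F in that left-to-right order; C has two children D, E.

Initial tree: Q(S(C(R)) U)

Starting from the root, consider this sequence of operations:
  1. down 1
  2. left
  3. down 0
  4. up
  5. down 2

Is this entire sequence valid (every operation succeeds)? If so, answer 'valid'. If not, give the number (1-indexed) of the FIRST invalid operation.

Answer: 5

Derivation:
Step 1 (down 1): focus=U path=1 depth=1 children=[] left=['S'] right=[] parent=Q
Step 2 (left): focus=S path=0 depth=1 children=['C'] left=[] right=['U'] parent=Q
Step 3 (down 0): focus=C path=0/0 depth=2 children=['R'] left=[] right=[] parent=S
Step 4 (up): focus=S path=0 depth=1 children=['C'] left=[] right=['U'] parent=Q
Step 5 (down 2): INVALID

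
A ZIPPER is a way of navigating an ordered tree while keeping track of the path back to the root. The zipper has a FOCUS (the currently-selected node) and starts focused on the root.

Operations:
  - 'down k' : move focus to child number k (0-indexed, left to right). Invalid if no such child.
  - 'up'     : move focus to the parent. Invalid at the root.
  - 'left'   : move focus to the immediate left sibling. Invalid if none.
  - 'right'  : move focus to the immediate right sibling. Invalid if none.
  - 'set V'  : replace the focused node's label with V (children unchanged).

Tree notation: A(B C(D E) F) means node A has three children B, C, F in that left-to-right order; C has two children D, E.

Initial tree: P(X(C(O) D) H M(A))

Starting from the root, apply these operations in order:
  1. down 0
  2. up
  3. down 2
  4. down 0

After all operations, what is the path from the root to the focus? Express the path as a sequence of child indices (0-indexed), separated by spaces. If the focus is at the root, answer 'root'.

Step 1 (down 0): focus=X path=0 depth=1 children=['C', 'D'] left=[] right=['H', 'M'] parent=P
Step 2 (up): focus=P path=root depth=0 children=['X', 'H', 'M'] (at root)
Step 3 (down 2): focus=M path=2 depth=1 children=['A'] left=['X', 'H'] right=[] parent=P
Step 4 (down 0): focus=A path=2/0 depth=2 children=[] left=[] right=[] parent=M

Answer: 2 0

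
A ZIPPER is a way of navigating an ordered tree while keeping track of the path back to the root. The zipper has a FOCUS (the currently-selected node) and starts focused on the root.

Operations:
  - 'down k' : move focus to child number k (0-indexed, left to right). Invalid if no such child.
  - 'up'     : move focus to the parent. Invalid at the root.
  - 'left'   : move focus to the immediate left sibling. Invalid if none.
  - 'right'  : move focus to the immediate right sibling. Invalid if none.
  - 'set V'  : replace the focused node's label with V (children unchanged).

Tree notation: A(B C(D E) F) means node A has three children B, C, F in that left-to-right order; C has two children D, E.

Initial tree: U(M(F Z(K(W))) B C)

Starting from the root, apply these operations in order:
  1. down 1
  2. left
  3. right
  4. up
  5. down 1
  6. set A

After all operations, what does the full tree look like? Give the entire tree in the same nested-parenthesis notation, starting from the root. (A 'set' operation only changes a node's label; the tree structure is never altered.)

Answer: U(M(F Z(K(W))) A C)

Derivation:
Step 1 (down 1): focus=B path=1 depth=1 children=[] left=['M'] right=['C'] parent=U
Step 2 (left): focus=M path=0 depth=1 children=['F', 'Z'] left=[] right=['B', 'C'] parent=U
Step 3 (right): focus=B path=1 depth=1 children=[] left=['M'] right=['C'] parent=U
Step 4 (up): focus=U path=root depth=0 children=['M', 'B', 'C'] (at root)
Step 5 (down 1): focus=B path=1 depth=1 children=[] left=['M'] right=['C'] parent=U
Step 6 (set A): focus=A path=1 depth=1 children=[] left=['M'] right=['C'] parent=U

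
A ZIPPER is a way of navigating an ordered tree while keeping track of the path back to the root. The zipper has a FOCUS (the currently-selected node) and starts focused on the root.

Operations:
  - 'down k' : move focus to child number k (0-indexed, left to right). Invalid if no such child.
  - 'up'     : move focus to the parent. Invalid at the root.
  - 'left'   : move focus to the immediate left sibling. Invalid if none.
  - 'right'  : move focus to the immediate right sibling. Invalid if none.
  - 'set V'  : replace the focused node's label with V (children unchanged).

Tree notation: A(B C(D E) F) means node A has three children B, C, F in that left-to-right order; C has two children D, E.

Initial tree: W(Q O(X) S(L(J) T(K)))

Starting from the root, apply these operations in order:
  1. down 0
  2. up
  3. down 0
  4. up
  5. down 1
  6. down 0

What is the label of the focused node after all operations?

Answer: X

Derivation:
Step 1 (down 0): focus=Q path=0 depth=1 children=[] left=[] right=['O', 'S'] parent=W
Step 2 (up): focus=W path=root depth=0 children=['Q', 'O', 'S'] (at root)
Step 3 (down 0): focus=Q path=0 depth=1 children=[] left=[] right=['O', 'S'] parent=W
Step 4 (up): focus=W path=root depth=0 children=['Q', 'O', 'S'] (at root)
Step 5 (down 1): focus=O path=1 depth=1 children=['X'] left=['Q'] right=['S'] parent=W
Step 6 (down 0): focus=X path=1/0 depth=2 children=[] left=[] right=[] parent=O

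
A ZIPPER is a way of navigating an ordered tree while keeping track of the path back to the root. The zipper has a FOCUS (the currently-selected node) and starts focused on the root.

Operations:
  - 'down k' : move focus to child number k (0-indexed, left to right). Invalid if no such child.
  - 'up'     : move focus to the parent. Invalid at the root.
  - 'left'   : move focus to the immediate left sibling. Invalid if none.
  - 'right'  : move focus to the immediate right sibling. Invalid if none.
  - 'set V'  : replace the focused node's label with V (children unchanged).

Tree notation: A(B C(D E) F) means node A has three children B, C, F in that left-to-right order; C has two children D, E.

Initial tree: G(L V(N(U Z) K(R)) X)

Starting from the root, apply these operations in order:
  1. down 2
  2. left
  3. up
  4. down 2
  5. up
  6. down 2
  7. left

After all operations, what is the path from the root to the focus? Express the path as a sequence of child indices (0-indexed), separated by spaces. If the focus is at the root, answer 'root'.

Step 1 (down 2): focus=X path=2 depth=1 children=[] left=['L', 'V'] right=[] parent=G
Step 2 (left): focus=V path=1 depth=1 children=['N', 'K'] left=['L'] right=['X'] parent=G
Step 3 (up): focus=G path=root depth=0 children=['L', 'V', 'X'] (at root)
Step 4 (down 2): focus=X path=2 depth=1 children=[] left=['L', 'V'] right=[] parent=G
Step 5 (up): focus=G path=root depth=0 children=['L', 'V', 'X'] (at root)
Step 6 (down 2): focus=X path=2 depth=1 children=[] left=['L', 'V'] right=[] parent=G
Step 7 (left): focus=V path=1 depth=1 children=['N', 'K'] left=['L'] right=['X'] parent=G

Answer: 1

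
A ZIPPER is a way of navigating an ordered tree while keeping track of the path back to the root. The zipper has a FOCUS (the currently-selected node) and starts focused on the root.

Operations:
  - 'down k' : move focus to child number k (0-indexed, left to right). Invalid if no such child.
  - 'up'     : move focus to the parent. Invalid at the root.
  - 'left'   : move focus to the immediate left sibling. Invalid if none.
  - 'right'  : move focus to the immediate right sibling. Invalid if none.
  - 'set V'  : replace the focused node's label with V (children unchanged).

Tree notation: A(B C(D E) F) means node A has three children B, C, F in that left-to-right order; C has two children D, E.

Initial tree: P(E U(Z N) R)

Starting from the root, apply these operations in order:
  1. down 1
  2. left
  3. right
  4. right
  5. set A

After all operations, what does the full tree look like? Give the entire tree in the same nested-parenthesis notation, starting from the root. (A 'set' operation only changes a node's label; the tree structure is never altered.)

Step 1 (down 1): focus=U path=1 depth=1 children=['Z', 'N'] left=['E'] right=['R'] parent=P
Step 2 (left): focus=E path=0 depth=1 children=[] left=[] right=['U', 'R'] parent=P
Step 3 (right): focus=U path=1 depth=1 children=['Z', 'N'] left=['E'] right=['R'] parent=P
Step 4 (right): focus=R path=2 depth=1 children=[] left=['E', 'U'] right=[] parent=P
Step 5 (set A): focus=A path=2 depth=1 children=[] left=['E', 'U'] right=[] parent=P

Answer: P(E U(Z N) A)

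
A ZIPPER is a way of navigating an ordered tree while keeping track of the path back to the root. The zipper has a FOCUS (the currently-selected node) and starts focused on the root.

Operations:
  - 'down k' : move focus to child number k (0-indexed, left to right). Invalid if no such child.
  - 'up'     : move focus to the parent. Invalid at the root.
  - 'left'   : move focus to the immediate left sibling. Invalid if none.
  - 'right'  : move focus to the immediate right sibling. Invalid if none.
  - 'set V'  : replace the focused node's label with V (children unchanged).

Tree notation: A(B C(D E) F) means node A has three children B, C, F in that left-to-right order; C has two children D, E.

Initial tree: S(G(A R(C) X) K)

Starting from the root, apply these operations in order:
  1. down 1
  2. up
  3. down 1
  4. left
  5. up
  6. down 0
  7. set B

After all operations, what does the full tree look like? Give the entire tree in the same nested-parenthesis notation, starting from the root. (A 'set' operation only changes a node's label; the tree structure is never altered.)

Step 1 (down 1): focus=K path=1 depth=1 children=[] left=['G'] right=[] parent=S
Step 2 (up): focus=S path=root depth=0 children=['G', 'K'] (at root)
Step 3 (down 1): focus=K path=1 depth=1 children=[] left=['G'] right=[] parent=S
Step 4 (left): focus=G path=0 depth=1 children=['A', 'R', 'X'] left=[] right=['K'] parent=S
Step 5 (up): focus=S path=root depth=0 children=['G', 'K'] (at root)
Step 6 (down 0): focus=G path=0 depth=1 children=['A', 'R', 'X'] left=[] right=['K'] parent=S
Step 7 (set B): focus=B path=0 depth=1 children=['A', 'R', 'X'] left=[] right=['K'] parent=S

Answer: S(B(A R(C) X) K)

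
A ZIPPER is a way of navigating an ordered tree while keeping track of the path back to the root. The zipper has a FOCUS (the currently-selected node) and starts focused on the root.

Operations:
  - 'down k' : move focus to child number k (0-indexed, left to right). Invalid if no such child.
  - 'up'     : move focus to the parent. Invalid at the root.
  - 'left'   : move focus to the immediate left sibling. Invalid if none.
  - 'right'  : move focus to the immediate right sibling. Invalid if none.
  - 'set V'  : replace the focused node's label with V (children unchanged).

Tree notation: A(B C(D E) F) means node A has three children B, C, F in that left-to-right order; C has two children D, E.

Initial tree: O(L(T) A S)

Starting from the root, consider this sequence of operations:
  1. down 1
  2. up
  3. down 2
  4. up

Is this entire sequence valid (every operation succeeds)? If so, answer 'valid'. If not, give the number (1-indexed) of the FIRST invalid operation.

Answer: valid

Derivation:
Step 1 (down 1): focus=A path=1 depth=1 children=[] left=['L'] right=['S'] parent=O
Step 2 (up): focus=O path=root depth=0 children=['L', 'A', 'S'] (at root)
Step 3 (down 2): focus=S path=2 depth=1 children=[] left=['L', 'A'] right=[] parent=O
Step 4 (up): focus=O path=root depth=0 children=['L', 'A', 'S'] (at root)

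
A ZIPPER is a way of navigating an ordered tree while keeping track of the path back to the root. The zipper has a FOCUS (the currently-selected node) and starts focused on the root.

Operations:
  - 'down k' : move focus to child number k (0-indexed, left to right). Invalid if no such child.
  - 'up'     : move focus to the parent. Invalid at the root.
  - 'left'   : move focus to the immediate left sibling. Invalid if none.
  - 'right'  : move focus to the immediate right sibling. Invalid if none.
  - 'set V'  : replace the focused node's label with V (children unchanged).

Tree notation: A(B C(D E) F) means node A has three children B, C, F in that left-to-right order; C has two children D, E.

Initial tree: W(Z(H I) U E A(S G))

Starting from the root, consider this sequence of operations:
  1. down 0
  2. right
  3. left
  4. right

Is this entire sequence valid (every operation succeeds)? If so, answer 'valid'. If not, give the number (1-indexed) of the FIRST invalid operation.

Step 1 (down 0): focus=Z path=0 depth=1 children=['H', 'I'] left=[] right=['U', 'E', 'A'] parent=W
Step 2 (right): focus=U path=1 depth=1 children=[] left=['Z'] right=['E', 'A'] parent=W
Step 3 (left): focus=Z path=0 depth=1 children=['H', 'I'] left=[] right=['U', 'E', 'A'] parent=W
Step 4 (right): focus=U path=1 depth=1 children=[] left=['Z'] right=['E', 'A'] parent=W

Answer: valid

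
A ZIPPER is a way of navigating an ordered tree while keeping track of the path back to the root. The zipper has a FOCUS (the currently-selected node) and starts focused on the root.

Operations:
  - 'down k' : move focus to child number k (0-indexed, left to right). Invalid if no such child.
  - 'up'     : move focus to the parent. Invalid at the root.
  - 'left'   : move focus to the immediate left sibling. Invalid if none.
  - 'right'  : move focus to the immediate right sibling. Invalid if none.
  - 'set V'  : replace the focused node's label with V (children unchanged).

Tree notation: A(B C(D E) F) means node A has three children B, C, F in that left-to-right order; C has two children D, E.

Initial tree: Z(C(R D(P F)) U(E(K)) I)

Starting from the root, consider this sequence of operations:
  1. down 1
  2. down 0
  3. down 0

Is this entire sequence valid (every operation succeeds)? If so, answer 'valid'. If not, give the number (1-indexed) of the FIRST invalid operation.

Step 1 (down 1): focus=U path=1 depth=1 children=['E'] left=['C'] right=['I'] parent=Z
Step 2 (down 0): focus=E path=1/0 depth=2 children=['K'] left=[] right=[] parent=U
Step 3 (down 0): focus=K path=1/0/0 depth=3 children=[] left=[] right=[] parent=E

Answer: valid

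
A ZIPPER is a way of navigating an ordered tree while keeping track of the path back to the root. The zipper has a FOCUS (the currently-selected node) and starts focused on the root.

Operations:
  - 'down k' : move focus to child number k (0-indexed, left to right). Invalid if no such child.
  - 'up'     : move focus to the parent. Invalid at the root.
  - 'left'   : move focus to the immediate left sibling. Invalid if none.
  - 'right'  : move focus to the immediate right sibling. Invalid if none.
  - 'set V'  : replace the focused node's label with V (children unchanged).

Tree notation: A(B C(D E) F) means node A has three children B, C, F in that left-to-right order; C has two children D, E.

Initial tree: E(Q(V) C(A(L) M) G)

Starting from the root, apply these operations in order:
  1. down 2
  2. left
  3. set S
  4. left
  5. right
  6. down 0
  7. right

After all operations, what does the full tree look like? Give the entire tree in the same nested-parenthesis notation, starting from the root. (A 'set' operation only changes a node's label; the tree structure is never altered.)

Step 1 (down 2): focus=G path=2 depth=1 children=[] left=['Q', 'C'] right=[] parent=E
Step 2 (left): focus=C path=1 depth=1 children=['A', 'M'] left=['Q'] right=['G'] parent=E
Step 3 (set S): focus=S path=1 depth=1 children=['A', 'M'] left=['Q'] right=['G'] parent=E
Step 4 (left): focus=Q path=0 depth=1 children=['V'] left=[] right=['S', 'G'] parent=E
Step 5 (right): focus=S path=1 depth=1 children=['A', 'M'] left=['Q'] right=['G'] parent=E
Step 6 (down 0): focus=A path=1/0 depth=2 children=['L'] left=[] right=['M'] parent=S
Step 7 (right): focus=M path=1/1 depth=2 children=[] left=['A'] right=[] parent=S

Answer: E(Q(V) S(A(L) M) G)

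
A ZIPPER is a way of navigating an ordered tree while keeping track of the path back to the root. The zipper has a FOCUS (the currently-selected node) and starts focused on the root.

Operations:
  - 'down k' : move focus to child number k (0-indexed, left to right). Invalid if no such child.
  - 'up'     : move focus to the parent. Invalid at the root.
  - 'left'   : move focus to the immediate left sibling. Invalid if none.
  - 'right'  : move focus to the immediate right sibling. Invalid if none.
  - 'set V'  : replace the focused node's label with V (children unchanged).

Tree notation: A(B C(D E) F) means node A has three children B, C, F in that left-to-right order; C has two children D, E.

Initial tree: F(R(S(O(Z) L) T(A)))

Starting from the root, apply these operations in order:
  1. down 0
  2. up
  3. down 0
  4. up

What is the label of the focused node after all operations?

Step 1 (down 0): focus=R path=0 depth=1 children=['S', 'T'] left=[] right=[] parent=F
Step 2 (up): focus=F path=root depth=0 children=['R'] (at root)
Step 3 (down 0): focus=R path=0 depth=1 children=['S', 'T'] left=[] right=[] parent=F
Step 4 (up): focus=F path=root depth=0 children=['R'] (at root)

Answer: F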